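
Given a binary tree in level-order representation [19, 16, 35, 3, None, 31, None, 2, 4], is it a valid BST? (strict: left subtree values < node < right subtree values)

Level-order array: [19, 16, 35, 3, None, 31, None, 2, 4]
Validate using subtree bounds (lo, hi): at each node, require lo < value < hi,
then recurse left with hi=value and right with lo=value.
Preorder trace (stopping at first violation):
  at node 19 with bounds (-inf, +inf): OK
  at node 16 with bounds (-inf, 19): OK
  at node 3 with bounds (-inf, 16): OK
  at node 2 with bounds (-inf, 3): OK
  at node 4 with bounds (3, 16): OK
  at node 35 with bounds (19, +inf): OK
  at node 31 with bounds (19, 35): OK
No violation found at any node.
Result: Valid BST


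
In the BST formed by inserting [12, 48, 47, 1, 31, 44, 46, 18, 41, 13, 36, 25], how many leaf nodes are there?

Tree built from: [12, 48, 47, 1, 31, 44, 46, 18, 41, 13, 36, 25]
Tree (level-order array): [12, 1, 48, None, None, 47, None, 31, None, 18, 44, 13, 25, 41, 46, None, None, None, None, 36]
Rule: A leaf has 0 children.
Per-node child counts:
  node 12: 2 child(ren)
  node 1: 0 child(ren)
  node 48: 1 child(ren)
  node 47: 1 child(ren)
  node 31: 2 child(ren)
  node 18: 2 child(ren)
  node 13: 0 child(ren)
  node 25: 0 child(ren)
  node 44: 2 child(ren)
  node 41: 1 child(ren)
  node 36: 0 child(ren)
  node 46: 0 child(ren)
Matching nodes: [1, 13, 25, 36, 46]
Count of leaf nodes: 5


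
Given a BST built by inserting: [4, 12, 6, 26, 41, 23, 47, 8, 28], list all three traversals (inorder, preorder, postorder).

Tree insertion order: [4, 12, 6, 26, 41, 23, 47, 8, 28]
Tree (level-order array): [4, None, 12, 6, 26, None, 8, 23, 41, None, None, None, None, 28, 47]
Inorder (L, root, R): [4, 6, 8, 12, 23, 26, 28, 41, 47]
Preorder (root, L, R): [4, 12, 6, 8, 26, 23, 41, 28, 47]
Postorder (L, R, root): [8, 6, 23, 28, 47, 41, 26, 12, 4]


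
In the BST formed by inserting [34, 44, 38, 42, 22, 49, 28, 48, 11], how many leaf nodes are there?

Tree built from: [34, 44, 38, 42, 22, 49, 28, 48, 11]
Tree (level-order array): [34, 22, 44, 11, 28, 38, 49, None, None, None, None, None, 42, 48]
Rule: A leaf has 0 children.
Per-node child counts:
  node 34: 2 child(ren)
  node 22: 2 child(ren)
  node 11: 0 child(ren)
  node 28: 0 child(ren)
  node 44: 2 child(ren)
  node 38: 1 child(ren)
  node 42: 0 child(ren)
  node 49: 1 child(ren)
  node 48: 0 child(ren)
Matching nodes: [11, 28, 42, 48]
Count of leaf nodes: 4


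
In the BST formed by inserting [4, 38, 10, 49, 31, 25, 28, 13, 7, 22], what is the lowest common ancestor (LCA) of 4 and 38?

Tree insertion order: [4, 38, 10, 49, 31, 25, 28, 13, 7, 22]
Tree (level-order array): [4, None, 38, 10, 49, 7, 31, None, None, None, None, 25, None, 13, 28, None, 22]
In a BST, the LCA of p=4, q=38 is the first node v on the
root-to-leaf path with p <= v <= q (go left if both < v, right if both > v).
Walk from root:
  at 4: 4 <= 4 <= 38, this is the LCA
LCA = 4


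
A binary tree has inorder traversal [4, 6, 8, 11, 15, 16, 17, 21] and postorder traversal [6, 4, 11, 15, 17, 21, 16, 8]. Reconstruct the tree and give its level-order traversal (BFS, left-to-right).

Inorder:   [4, 6, 8, 11, 15, 16, 17, 21]
Postorder: [6, 4, 11, 15, 17, 21, 16, 8]
Algorithm: postorder visits root last, so walk postorder right-to-left;
each value is the root of the current inorder slice — split it at that
value, recurse on the right subtree first, then the left.
Recursive splits:
  root=8; inorder splits into left=[4, 6], right=[11, 15, 16, 17, 21]
  root=16; inorder splits into left=[11, 15], right=[17, 21]
  root=21; inorder splits into left=[17], right=[]
  root=17; inorder splits into left=[], right=[]
  root=15; inorder splits into left=[11], right=[]
  root=11; inorder splits into left=[], right=[]
  root=4; inorder splits into left=[], right=[6]
  root=6; inorder splits into left=[], right=[]
Reconstructed level-order: [8, 4, 16, 6, 15, 21, 11, 17]


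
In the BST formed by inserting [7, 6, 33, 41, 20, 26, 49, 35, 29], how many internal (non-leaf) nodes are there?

Tree built from: [7, 6, 33, 41, 20, 26, 49, 35, 29]
Tree (level-order array): [7, 6, 33, None, None, 20, 41, None, 26, 35, 49, None, 29]
Rule: An internal node has at least one child.
Per-node child counts:
  node 7: 2 child(ren)
  node 6: 0 child(ren)
  node 33: 2 child(ren)
  node 20: 1 child(ren)
  node 26: 1 child(ren)
  node 29: 0 child(ren)
  node 41: 2 child(ren)
  node 35: 0 child(ren)
  node 49: 0 child(ren)
Matching nodes: [7, 33, 20, 26, 41]
Count of internal (non-leaf) nodes: 5


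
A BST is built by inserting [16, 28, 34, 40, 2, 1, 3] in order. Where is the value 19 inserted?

Starting tree (level order): [16, 2, 28, 1, 3, None, 34, None, None, None, None, None, 40]
Insertion path: 16 -> 28
Result: insert 19 as left child of 28
Final tree (level order): [16, 2, 28, 1, 3, 19, 34, None, None, None, None, None, None, None, 40]


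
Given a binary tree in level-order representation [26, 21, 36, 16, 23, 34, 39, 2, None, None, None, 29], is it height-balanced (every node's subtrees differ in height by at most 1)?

Tree (level-order array): [26, 21, 36, 16, 23, 34, 39, 2, None, None, None, 29]
Definition: a tree is height-balanced if, at every node, |h(left) - h(right)| <= 1 (empty subtree has height -1).
Bottom-up per-node check:
  node 2: h_left=-1, h_right=-1, diff=0 [OK], height=0
  node 16: h_left=0, h_right=-1, diff=1 [OK], height=1
  node 23: h_left=-1, h_right=-1, diff=0 [OK], height=0
  node 21: h_left=1, h_right=0, diff=1 [OK], height=2
  node 29: h_left=-1, h_right=-1, diff=0 [OK], height=0
  node 34: h_left=0, h_right=-1, diff=1 [OK], height=1
  node 39: h_left=-1, h_right=-1, diff=0 [OK], height=0
  node 36: h_left=1, h_right=0, diff=1 [OK], height=2
  node 26: h_left=2, h_right=2, diff=0 [OK], height=3
All nodes satisfy the balance condition.
Result: Balanced


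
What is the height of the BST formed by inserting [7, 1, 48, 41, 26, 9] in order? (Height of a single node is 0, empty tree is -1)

Insertion order: [7, 1, 48, 41, 26, 9]
Tree (level-order array): [7, 1, 48, None, None, 41, None, 26, None, 9]
Compute height bottom-up (empty subtree = -1):
  height(1) = 1 + max(-1, -1) = 0
  height(9) = 1 + max(-1, -1) = 0
  height(26) = 1 + max(0, -1) = 1
  height(41) = 1 + max(1, -1) = 2
  height(48) = 1 + max(2, -1) = 3
  height(7) = 1 + max(0, 3) = 4
Height = 4


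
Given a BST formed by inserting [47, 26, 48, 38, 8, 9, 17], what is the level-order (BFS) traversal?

Tree insertion order: [47, 26, 48, 38, 8, 9, 17]
Tree (level-order array): [47, 26, 48, 8, 38, None, None, None, 9, None, None, None, 17]
BFS from the root, enqueuing left then right child of each popped node:
  queue [47] -> pop 47, enqueue [26, 48], visited so far: [47]
  queue [26, 48] -> pop 26, enqueue [8, 38], visited so far: [47, 26]
  queue [48, 8, 38] -> pop 48, enqueue [none], visited so far: [47, 26, 48]
  queue [8, 38] -> pop 8, enqueue [9], visited so far: [47, 26, 48, 8]
  queue [38, 9] -> pop 38, enqueue [none], visited so far: [47, 26, 48, 8, 38]
  queue [9] -> pop 9, enqueue [17], visited so far: [47, 26, 48, 8, 38, 9]
  queue [17] -> pop 17, enqueue [none], visited so far: [47, 26, 48, 8, 38, 9, 17]
Result: [47, 26, 48, 8, 38, 9, 17]


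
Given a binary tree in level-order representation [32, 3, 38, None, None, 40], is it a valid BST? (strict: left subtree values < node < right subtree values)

Level-order array: [32, 3, 38, None, None, 40]
Validate using subtree bounds (lo, hi): at each node, require lo < value < hi,
then recurse left with hi=value and right with lo=value.
Preorder trace (stopping at first violation):
  at node 32 with bounds (-inf, +inf): OK
  at node 3 with bounds (-inf, 32): OK
  at node 38 with bounds (32, +inf): OK
  at node 40 with bounds (32, 38): VIOLATION
Node 40 violates its bound: not (32 < 40 < 38).
Result: Not a valid BST


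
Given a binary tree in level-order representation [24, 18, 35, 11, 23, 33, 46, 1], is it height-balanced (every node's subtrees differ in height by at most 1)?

Tree (level-order array): [24, 18, 35, 11, 23, 33, 46, 1]
Definition: a tree is height-balanced if, at every node, |h(left) - h(right)| <= 1 (empty subtree has height -1).
Bottom-up per-node check:
  node 1: h_left=-1, h_right=-1, diff=0 [OK], height=0
  node 11: h_left=0, h_right=-1, diff=1 [OK], height=1
  node 23: h_left=-1, h_right=-1, diff=0 [OK], height=0
  node 18: h_left=1, h_right=0, diff=1 [OK], height=2
  node 33: h_left=-1, h_right=-1, diff=0 [OK], height=0
  node 46: h_left=-1, h_right=-1, diff=0 [OK], height=0
  node 35: h_left=0, h_right=0, diff=0 [OK], height=1
  node 24: h_left=2, h_right=1, diff=1 [OK], height=3
All nodes satisfy the balance condition.
Result: Balanced


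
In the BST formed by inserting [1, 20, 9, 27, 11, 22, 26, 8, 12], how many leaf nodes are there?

Tree built from: [1, 20, 9, 27, 11, 22, 26, 8, 12]
Tree (level-order array): [1, None, 20, 9, 27, 8, 11, 22, None, None, None, None, 12, None, 26]
Rule: A leaf has 0 children.
Per-node child counts:
  node 1: 1 child(ren)
  node 20: 2 child(ren)
  node 9: 2 child(ren)
  node 8: 0 child(ren)
  node 11: 1 child(ren)
  node 12: 0 child(ren)
  node 27: 1 child(ren)
  node 22: 1 child(ren)
  node 26: 0 child(ren)
Matching nodes: [8, 12, 26]
Count of leaf nodes: 3


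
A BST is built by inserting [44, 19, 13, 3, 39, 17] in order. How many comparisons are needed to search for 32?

Search path for 32: 44 -> 19 -> 39
Found: False
Comparisons: 3


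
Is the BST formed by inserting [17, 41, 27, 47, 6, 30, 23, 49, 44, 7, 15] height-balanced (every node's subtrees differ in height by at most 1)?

Tree (level-order array): [17, 6, 41, None, 7, 27, 47, None, 15, 23, 30, 44, 49]
Definition: a tree is height-balanced if, at every node, |h(left) - h(right)| <= 1 (empty subtree has height -1).
Bottom-up per-node check:
  node 15: h_left=-1, h_right=-1, diff=0 [OK], height=0
  node 7: h_left=-1, h_right=0, diff=1 [OK], height=1
  node 6: h_left=-1, h_right=1, diff=2 [FAIL (|-1-1|=2 > 1)], height=2
  node 23: h_left=-1, h_right=-1, diff=0 [OK], height=0
  node 30: h_left=-1, h_right=-1, diff=0 [OK], height=0
  node 27: h_left=0, h_right=0, diff=0 [OK], height=1
  node 44: h_left=-1, h_right=-1, diff=0 [OK], height=0
  node 49: h_left=-1, h_right=-1, diff=0 [OK], height=0
  node 47: h_left=0, h_right=0, diff=0 [OK], height=1
  node 41: h_left=1, h_right=1, diff=0 [OK], height=2
  node 17: h_left=2, h_right=2, diff=0 [OK], height=3
Node 6 violates the condition: |-1 - 1| = 2 > 1.
Result: Not balanced


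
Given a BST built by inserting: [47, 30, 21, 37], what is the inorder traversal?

Tree insertion order: [47, 30, 21, 37]
Tree (level-order array): [47, 30, None, 21, 37]
Inorder traversal: [21, 30, 37, 47]


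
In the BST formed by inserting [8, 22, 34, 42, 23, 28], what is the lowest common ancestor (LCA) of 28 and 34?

Tree insertion order: [8, 22, 34, 42, 23, 28]
Tree (level-order array): [8, None, 22, None, 34, 23, 42, None, 28]
In a BST, the LCA of p=28, q=34 is the first node v on the
root-to-leaf path with p <= v <= q (go left if both < v, right if both > v).
Walk from root:
  at 8: both 28 and 34 > 8, go right
  at 22: both 28 and 34 > 22, go right
  at 34: 28 <= 34 <= 34, this is the LCA
LCA = 34


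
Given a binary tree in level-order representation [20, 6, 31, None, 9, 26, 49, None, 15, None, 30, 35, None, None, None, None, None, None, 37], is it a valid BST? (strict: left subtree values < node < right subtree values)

Level-order array: [20, 6, 31, None, 9, 26, 49, None, 15, None, 30, 35, None, None, None, None, None, None, 37]
Validate using subtree bounds (lo, hi): at each node, require lo < value < hi,
then recurse left with hi=value and right with lo=value.
Preorder trace (stopping at first violation):
  at node 20 with bounds (-inf, +inf): OK
  at node 6 with bounds (-inf, 20): OK
  at node 9 with bounds (6, 20): OK
  at node 15 with bounds (9, 20): OK
  at node 31 with bounds (20, +inf): OK
  at node 26 with bounds (20, 31): OK
  at node 30 with bounds (26, 31): OK
  at node 49 with bounds (31, +inf): OK
  at node 35 with bounds (31, 49): OK
  at node 37 with bounds (35, 49): OK
No violation found at any node.
Result: Valid BST


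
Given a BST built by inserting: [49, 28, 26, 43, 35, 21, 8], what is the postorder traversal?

Tree insertion order: [49, 28, 26, 43, 35, 21, 8]
Tree (level-order array): [49, 28, None, 26, 43, 21, None, 35, None, 8]
Postorder traversal: [8, 21, 26, 35, 43, 28, 49]


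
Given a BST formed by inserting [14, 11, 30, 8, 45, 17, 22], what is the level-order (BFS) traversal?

Tree insertion order: [14, 11, 30, 8, 45, 17, 22]
Tree (level-order array): [14, 11, 30, 8, None, 17, 45, None, None, None, 22]
BFS from the root, enqueuing left then right child of each popped node:
  queue [14] -> pop 14, enqueue [11, 30], visited so far: [14]
  queue [11, 30] -> pop 11, enqueue [8], visited so far: [14, 11]
  queue [30, 8] -> pop 30, enqueue [17, 45], visited so far: [14, 11, 30]
  queue [8, 17, 45] -> pop 8, enqueue [none], visited so far: [14, 11, 30, 8]
  queue [17, 45] -> pop 17, enqueue [22], visited so far: [14, 11, 30, 8, 17]
  queue [45, 22] -> pop 45, enqueue [none], visited so far: [14, 11, 30, 8, 17, 45]
  queue [22] -> pop 22, enqueue [none], visited so far: [14, 11, 30, 8, 17, 45, 22]
Result: [14, 11, 30, 8, 17, 45, 22]


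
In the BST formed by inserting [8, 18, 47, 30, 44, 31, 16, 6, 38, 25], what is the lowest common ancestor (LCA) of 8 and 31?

Tree insertion order: [8, 18, 47, 30, 44, 31, 16, 6, 38, 25]
Tree (level-order array): [8, 6, 18, None, None, 16, 47, None, None, 30, None, 25, 44, None, None, 31, None, None, 38]
In a BST, the LCA of p=8, q=31 is the first node v on the
root-to-leaf path with p <= v <= q (go left if both < v, right if both > v).
Walk from root:
  at 8: 8 <= 8 <= 31, this is the LCA
LCA = 8


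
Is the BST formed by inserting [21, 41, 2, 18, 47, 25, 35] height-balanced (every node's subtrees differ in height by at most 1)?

Tree (level-order array): [21, 2, 41, None, 18, 25, 47, None, None, None, 35]
Definition: a tree is height-balanced if, at every node, |h(left) - h(right)| <= 1 (empty subtree has height -1).
Bottom-up per-node check:
  node 18: h_left=-1, h_right=-1, diff=0 [OK], height=0
  node 2: h_left=-1, h_right=0, diff=1 [OK], height=1
  node 35: h_left=-1, h_right=-1, diff=0 [OK], height=0
  node 25: h_left=-1, h_right=0, diff=1 [OK], height=1
  node 47: h_left=-1, h_right=-1, diff=0 [OK], height=0
  node 41: h_left=1, h_right=0, diff=1 [OK], height=2
  node 21: h_left=1, h_right=2, diff=1 [OK], height=3
All nodes satisfy the balance condition.
Result: Balanced


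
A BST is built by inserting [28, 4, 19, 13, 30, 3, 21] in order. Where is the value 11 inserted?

Starting tree (level order): [28, 4, 30, 3, 19, None, None, None, None, 13, 21]
Insertion path: 28 -> 4 -> 19 -> 13
Result: insert 11 as left child of 13
Final tree (level order): [28, 4, 30, 3, 19, None, None, None, None, 13, 21, 11]


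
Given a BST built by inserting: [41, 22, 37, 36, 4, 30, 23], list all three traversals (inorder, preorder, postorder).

Tree insertion order: [41, 22, 37, 36, 4, 30, 23]
Tree (level-order array): [41, 22, None, 4, 37, None, None, 36, None, 30, None, 23]
Inorder (L, root, R): [4, 22, 23, 30, 36, 37, 41]
Preorder (root, L, R): [41, 22, 4, 37, 36, 30, 23]
Postorder (L, R, root): [4, 23, 30, 36, 37, 22, 41]


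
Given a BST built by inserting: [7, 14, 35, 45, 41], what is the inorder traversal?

Tree insertion order: [7, 14, 35, 45, 41]
Tree (level-order array): [7, None, 14, None, 35, None, 45, 41]
Inorder traversal: [7, 14, 35, 41, 45]


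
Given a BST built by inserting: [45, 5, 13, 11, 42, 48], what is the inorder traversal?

Tree insertion order: [45, 5, 13, 11, 42, 48]
Tree (level-order array): [45, 5, 48, None, 13, None, None, 11, 42]
Inorder traversal: [5, 11, 13, 42, 45, 48]


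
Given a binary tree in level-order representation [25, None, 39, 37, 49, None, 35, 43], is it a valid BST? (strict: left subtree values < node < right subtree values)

Level-order array: [25, None, 39, 37, 49, None, 35, 43]
Validate using subtree bounds (lo, hi): at each node, require lo < value < hi,
then recurse left with hi=value and right with lo=value.
Preorder trace (stopping at first violation):
  at node 25 with bounds (-inf, +inf): OK
  at node 39 with bounds (25, +inf): OK
  at node 37 with bounds (25, 39): OK
  at node 35 with bounds (37, 39): VIOLATION
Node 35 violates its bound: not (37 < 35 < 39).
Result: Not a valid BST


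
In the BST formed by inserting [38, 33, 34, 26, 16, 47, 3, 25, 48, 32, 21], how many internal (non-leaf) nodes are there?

Tree built from: [38, 33, 34, 26, 16, 47, 3, 25, 48, 32, 21]
Tree (level-order array): [38, 33, 47, 26, 34, None, 48, 16, 32, None, None, None, None, 3, 25, None, None, None, None, 21]
Rule: An internal node has at least one child.
Per-node child counts:
  node 38: 2 child(ren)
  node 33: 2 child(ren)
  node 26: 2 child(ren)
  node 16: 2 child(ren)
  node 3: 0 child(ren)
  node 25: 1 child(ren)
  node 21: 0 child(ren)
  node 32: 0 child(ren)
  node 34: 0 child(ren)
  node 47: 1 child(ren)
  node 48: 0 child(ren)
Matching nodes: [38, 33, 26, 16, 25, 47]
Count of internal (non-leaf) nodes: 6


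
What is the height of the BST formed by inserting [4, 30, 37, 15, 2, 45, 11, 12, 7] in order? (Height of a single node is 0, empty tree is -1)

Insertion order: [4, 30, 37, 15, 2, 45, 11, 12, 7]
Tree (level-order array): [4, 2, 30, None, None, 15, 37, 11, None, None, 45, 7, 12]
Compute height bottom-up (empty subtree = -1):
  height(2) = 1 + max(-1, -1) = 0
  height(7) = 1 + max(-1, -1) = 0
  height(12) = 1 + max(-1, -1) = 0
  height(11) = 1 + max(0, 0) = 1
  height(15) = 1 + max(1, -1) = 2
  height(45) = 1 + max(-1, -1) = 0
  height(37) = 1 + max(-1, 0) = 1
  height(30) = 1 + max(2, 1) = 3
  height(4) = 1 + max(0, 3) = 4
Height = 4


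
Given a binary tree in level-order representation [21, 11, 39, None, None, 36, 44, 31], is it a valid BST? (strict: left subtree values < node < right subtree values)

Level-order array: [21, 11, 39, None, None, 36, 44, 31]
Validate using subtree bounds (lo, hi): at each node, require lo < value < hi,
then recurse left with hi=value and right with lo=value.
Preorder trace (stopping at first violation):
  at node 21 with bounds (-inf, +inf): OK
  at node 11 with bounds (-inf, 21): OK
  at node 39 with bounds (21, +inf): OK
  at node 36 with bounds (21, 39): OK
  at node 31 with bounds (21, 36): OK
  at node 44 with bounds (39, +inf): OK
No violation found at any node.
Result: Valid BST


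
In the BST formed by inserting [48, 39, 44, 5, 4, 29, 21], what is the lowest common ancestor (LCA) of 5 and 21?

Tree insertion order: [48, 39, 44, 5, 4, 29, 21]
Tree (level-order array): [48, 39, None, 5, 44, 4, 29, None, None, None, None, 21]
In a BST, the LCA of p=5, q=21 is the first node v on the
root-to-leaf path with p <= v <= q (go left if both < v, right if both > v).
Walk from root:
  at 48: both 5 and 21 < 48, go left
  at 39: both 5 and 21 < 39, go left
  at 5: 5 <= 5 <= 21, this is the LCA
LCA = 5


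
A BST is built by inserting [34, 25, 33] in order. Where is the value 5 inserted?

Starting tree (level order): [34, 25, None, None, 33]
Insertion path: 34 -> 25
Result: insert 5 as left child of 25
Final tree (level order): [34, 25, None, 5, 33]


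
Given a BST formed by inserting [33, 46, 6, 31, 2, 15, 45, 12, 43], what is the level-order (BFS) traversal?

Tree insertion order: [33, 46, 6, 31, 2, 15, 45, 12, 43]
Tree (level-order array): [33, 6, 46, 2, 31, 45, None, None, None, 15, None, 43, None, 12]
BFS from the root, enqueuing left then right child of each popped node:
  queue [33] -> pop 33, enqueue [6, 46], visited so far: [33]
  queue [6, 46] -> pop 6, enqueue [2, 31], visited so far: [33, 6]
  queue [46, 2, 31] -> pop 46, enqueue [45], visited so far: [33, 6, 46]
  queue [2, 31, 45] -> pop 2, enqueue [none], visited so far: [33, 6, 46, 2]
  queue [31, 45] -> pop 31, enqueue [15], visited so far: [33, 6, 46, 2, 31]
  queue [45, 15] -> pop 45, enqueue [43], visited so far: [33, 6, 46, 2, 31, 45]
  queue [15, 43] -> pop 15, enqueue [12], visited so far: [33, 6, 46, 2, 31, 45, 15]
  queue [43, 12] -> pop 43, enqueue [none], visited so far: [33, 6, 46, 2, 31, 45, 15, 43]
  queue [12] -> pop 12, enqueue [none], visited so far: [33, 6, 46, 2, 31, 45, 15, 43, 12]
Result: [33, 6, 46, 2, 31, 45, 15, 43, 12]


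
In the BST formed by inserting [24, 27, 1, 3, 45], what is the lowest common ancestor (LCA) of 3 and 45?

Tree insertion order: [24, 27, 1, 3, 45]
Tree (level-order array): [24, 1, 27, None, 3, None, 45]
In a BST, the LCA of p=3, q=45 is the first node v on the
root-to-leaf path with p <= v <= q (go left if both < v, right if both > v).
Walk from root:
  at 24: 3 <= 24 <= 45, this is the LCA
LCA = 24


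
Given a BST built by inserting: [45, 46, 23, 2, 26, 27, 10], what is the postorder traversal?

Tree insertion order: [45, 46, 23, 2, 26, 27, 10]
Tree (level-order array): [45, 23, 46, 2, 26, None, None, None, 10, None, 27]
Postorder traversal: [10, 2, 27, 26, 23, 46, 45]


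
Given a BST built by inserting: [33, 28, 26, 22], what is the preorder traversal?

Tree insertion order: [33, 28, 26, 22]
Tree (level-order array): [33, 28, None, 26, None, 22]
Preorder traversal: [33, 28, 26, 22]


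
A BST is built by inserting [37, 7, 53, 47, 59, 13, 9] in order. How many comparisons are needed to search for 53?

Search path for 53: 37 -> 53
Found: True
Comparisons: 2


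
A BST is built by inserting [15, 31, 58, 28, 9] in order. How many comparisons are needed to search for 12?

Search path for 12: 15 -> 9
Found: False
Comparisons: 2


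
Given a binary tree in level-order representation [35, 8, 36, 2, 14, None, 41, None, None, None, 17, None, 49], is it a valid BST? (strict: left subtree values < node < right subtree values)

Level-order array: [35, 8, 36, 2, 14, None, 41, None, None, None, 17, None, 49]
Validate using subtree bounds (lo, hi): at each node, require lo < value < hi,
then recurse left with hi=value and right with lo=value.
Preorder trace (stopping at first violation):
  at node 35 with bounds (-inf, +inf): OK
  at node 8 with bounds (-inf, 35): OK
  at node 2 with bounds (-inf, 8): OK
  at node 14 with bounds (8, 35): OK
  at node 17 with bounds (14, 35): OK
  at node 36 with bounds (35, +inf): OK
  at node 41 with bounds (36, +inf): OK
  at node 49 with bounds (41, +inf): OK
No violation found at any node.
Result: Valid BST


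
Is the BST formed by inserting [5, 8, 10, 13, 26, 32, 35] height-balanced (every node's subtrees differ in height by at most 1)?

Tree (level-order array): [5, None, 8, None, 10, None, 13, None, 26, None, 32, None, 35]
Definition: a tree is height-balanced if, at every node, |h(left) - h(right)| <= 1 (empty subtree has height -1).
Bottom-up per-node check:
  node 35: h_left=-1, h_right=-1, diff=0 [OK], height=0
  node 32: h_left=-1, h_right=0, diff=1 [OK], height=1
  node 26: h_left=-1, h_right=1, diff=2 [FAIL (|-1-1|=2 > 1)], height=2
  node 13: h_left=-1, h_right=2, diff=3 [FAIL (|-1-2|=3 > 1)], height=3
  node 10: h_left=-1, h_right=3, diff=4 [FAIL (|-1-3|=4 > 1)], height=4
  node 8: h_left=-1, h_right=4, diff=5 [FAIL (|-1-4|=5 > 1)], height=5
  node 5: h_left=-1, h_right=5, diff=6 [FAIL (|-1-5|=6 > 1)], height=6
Node 26 violates the condition: |-1 - 1| = 2 > 1.
Result: Not balanced


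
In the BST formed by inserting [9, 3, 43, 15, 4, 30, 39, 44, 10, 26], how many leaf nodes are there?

Tree built from: [9, 3, 43, 15, 4, 30, 39, 44, 10, 26]
Tree (level-order array): [9, 3, 43, None, 4, 15, 44, None, None, 10, 30, None, None, None, None, 26, 39]
Rule: A leaf has 0 children.
Per-node child counts:
  node 9: 2 child(ren)
  node 3: 1 child(ren)
  node 4: 0 child(ren)
  node 43: 2 child(ren)
  node 15: 2 child(ren)
  node 10: 0 child(ren)
  node 30: 2 child(ren)
  node 26: 0 child(ren)
  node 39: 0 child(ren)
  node 44: 0 child(ren)
Matching nodes: [4, 10, 26, 39, 44]
Count of leaf nodes: 5


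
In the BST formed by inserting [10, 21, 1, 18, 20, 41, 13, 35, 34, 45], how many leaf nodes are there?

Tree built from: [10, 21, 1, 18, 20, 41, 13, 35, 34, 45]
Tree (level-order array): [10, 1, 21, None, None, 18, 41, 13, 20, 35, 45, None, None, None, None, 34]
Rule: A leaf has 0 children.
Per-node child counts:
  node 10: 2 child(ren)
  node 1: 0 child(ren)
  node 21: 2 child(ren)
  node 18: 2 child(ren)
  node 13: 0 child(ren)
  node 20: 0 child(ren)
  node 41: 2 child(ren)
  node 35: 1 child(ren)
  node 34: 0 child(ren)
  node 45: 0 child(ren)
Matching nodes: [1, 13, 20, 34, 45]
Count of leaf nodes: 5


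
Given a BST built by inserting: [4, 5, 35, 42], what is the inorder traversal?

Tree insertion order: [4, 5, 35, 42]
Tree (level-order array): [4, None, 5, None, 35, None, 42]
Inorder traversal: [4, 5, 35, 42]


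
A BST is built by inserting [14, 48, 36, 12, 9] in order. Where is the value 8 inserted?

Starting tree (level order): [14, 12, 48, 9, None, 36]
Insertion path: 14 -> 12 -> 9
Result: insert 8 as left child of 9
Final tree (level order): [14, 12, 48, 9, None, 36, None, 8]


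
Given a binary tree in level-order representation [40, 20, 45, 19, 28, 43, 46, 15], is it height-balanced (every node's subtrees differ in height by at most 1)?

Tree (level-order array): [40, 20, 45, 19, 28, 43, 46, 15]
Definition: a tree is height-balanced if, at every node, |h(left) - h(right)| <= 1 (empty subtree has height -1).
Bottom-up per-node check:
  node 15: h_left=-1, h_right=-1, diff=0 [OK], height=0
  node 19: h_left=0, h_right=-1, diff=1 [OK], height=1
  node 28: h_left=-1, h_right=-1, diff=0 [OK], height=0
  node 20: h_left=1, h_right=0, diff=1 [OK], height=2
  node 43: h_left=-1, h_right=-1, diff=0 [OK], height=0
  node 46: h_left=-1, h_right=-1, diff=0 [OK], height=0
  node 45: h_left=0, h_right=0, diff=0 [OK], height=1
  node 40: h_left=2, h_right=1, diff=1 [OK], height=3
All nodes satisfy the balance condition.
Result: Balanced


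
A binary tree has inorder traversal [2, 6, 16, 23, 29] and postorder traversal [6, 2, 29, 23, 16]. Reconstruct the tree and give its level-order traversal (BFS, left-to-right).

Inorder:   [2, 6, 16, 23, 29]
Postorder: [6, 2, 29, 23, 16]
Algorithm: postorder visits root last, so walk postorder right-to-left;
each value is the root of the current inorder slice — split it at that
value, recurse on the right subtree first, then the left.
Recursive splits:
  root=16; inorder splits into left=[2, 6], right=[23, 29]
  root=23; inorder splits into left=[], right=[29]
  root=29; inorder splits into left=[], right=[]
  root=2; inorder splits into left=[], right=[6]
  root=6; inorder splits into left=[], right=[]
Reconstructed level-order: [16, 2, 23, 6, 29]


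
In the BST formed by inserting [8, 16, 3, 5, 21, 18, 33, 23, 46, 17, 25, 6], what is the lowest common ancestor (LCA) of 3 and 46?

Tree insertion order: [8, 16, 3, 5, 21, 18, 33, 23, 46, 17, 25, 6]
Tree (level-order array): [8, 3, 16, None, 5, None, 21, None, 6, 18, 33, None, None, 17, None, 23, 46, None, None, None, 25]
In a BST, the LCA of p=3, q=46 is the first node v on the
root-to-leaf path with p <= v <= q (go left if both < v, right if both > v).
Walk from root:
  at 8: 3 <= 8 <= 46, this is the LCA
LCA = 8


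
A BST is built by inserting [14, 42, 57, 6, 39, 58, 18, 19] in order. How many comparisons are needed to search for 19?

Search path for 19: 14 -> 42 -> 39 -> 18 -> 19
Found: True
Comparisons: 5


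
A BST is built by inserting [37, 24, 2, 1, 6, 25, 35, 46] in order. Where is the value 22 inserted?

Starting tree (level order): [37, 24, 46, 2, 25, None, None, 1, 6, None, 35]
Insertion path: 37 -> 24 -> 2 -> 6
Result: insert 22 as right child of 6
Final tree (level order): [37, 24, 46, 2, 25, None, None, 1, 6, None, 35, None, None, None, 22]


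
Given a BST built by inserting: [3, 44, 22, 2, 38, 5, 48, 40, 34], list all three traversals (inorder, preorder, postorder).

Tree insertion order: [3, 44, 22, 2, 38, 5, 48, 40, 34]
Tree (level-order array): [3, 2, 44, None, None, 22, 48, 5, 38, None, None, None, None, 34, 40]
Inorder (L, root, R): [2, 3, 5, 22, 34, 38, 40, 44, 48]
Preorder (root, L, R): [3, 2, 44, 22, 5, 38, 34, 40, 48]
Postorder (L, R, root): [2, 5, 34, 40, 38, 22, 48, 44, 3]


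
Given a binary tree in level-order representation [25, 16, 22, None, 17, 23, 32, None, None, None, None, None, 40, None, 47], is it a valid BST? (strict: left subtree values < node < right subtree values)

Level-order array: [25, 16, 22, None, 17, 23, 32, None, None, None, None, None, 40, None, 47]
Validate using subtree bounds (lo, hi): at each node, require lo < value < hi,
then recurse left with hi=value and right with lo=value.
Preorder trace (stopping at first violation):
  at node 25 with bounds (-inf, +inf): OK
  at node 16 with bounds (-inf, 25): OK
  at node 17 with bounds (16, 25): OK
  at node 22 with bounds (25, +inf): VIOLATION
Node 22 violates its bound: not (25 < 22 < +inf).
Result: Not a valid BST


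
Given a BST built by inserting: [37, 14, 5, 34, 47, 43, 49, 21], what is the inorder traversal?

Tree insertion order: [37, 14, 5, 34, 47, 43, 49, 21]
Tree (level-order array): [37, 14, 47, 5, 34, 43, 49, None, None, 21]
Inorder traversal: [5, 14, 21, 34, 37, 43, 47, 49]


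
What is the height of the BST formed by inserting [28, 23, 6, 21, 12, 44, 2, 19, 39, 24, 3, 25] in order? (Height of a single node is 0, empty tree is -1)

Insertion order: [28, 23, 6, 21, 12, 44, 2, 19, 39, 24, 3, 25]
Tree (level-order array): [28, 23, 44, 6, 24, 39, None, 2, 21, None, 25, None, None, None, 3, 12, None, None, None, None, None, None, 19]
Compute height bottom-up (empty subtree = -1):
  height(3) = 1 + max(-1, -1) = 0
  height(2) = 1 + max(-1, 0) = 1
  height(19) = 1 + max(-1, -1) = 0
  height(12) = 1 + max(-1, 0) = 1
  height(21) = 1 + max(1, -1) = 2
  height(6) = 1 + max(1, 2) = 3
  height(25) = 1 + max(-1, -1) = 0
  height(24) = 1 + max(-1, 0) = 1
  height(23) = 1 + max(3, 1) = 4
  height(39) = 1 + max(-1, -1) = 0
  height(44) = 1 + max(0, -1) = 1
  height(28) = 1 + max(4, 1) = 5
Height = 5


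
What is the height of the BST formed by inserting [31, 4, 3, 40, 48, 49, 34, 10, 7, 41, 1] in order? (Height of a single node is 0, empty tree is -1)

Insertion order: [31, 4, 3, 40, 48, 49, 34, 10, 7, 41, 1]
Tree (level-order array): [31, 4, 40, 3, 10, 34, 48, 1, None, 7, None, None, None, 41, 49]
Compute height bottom-up (empty subtree = -1):
  height(1) = 1 + max(-1, -1) = 0
  height(3) = 1 + max(0, -1) = 1
  height(7) = 1 + max(-1, -1) = 0
  height(10) = 1 + max(0, -1) = 1
  height(4) = 1 + max(1, 1) = 2
  height(34) = 1 + max(-1, -1) = 0
  height(41) = 1 + max(-1, -1) = 0
  height(49) = 1 + max(-1, -1) = 0
  height(48) = 1 + max(0, 0) = 1
  height(40) = 1 + max(0, 1) = 2
  height(31) = 1 + max(2, 2) = 3
Height = 3


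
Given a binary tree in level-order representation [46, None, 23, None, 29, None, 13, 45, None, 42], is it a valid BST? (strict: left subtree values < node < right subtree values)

Level-order array: [46, None, 23, None, 29, None, 13, 45, None, 42]
Validate using subtree bounds (lo, hi): at each node, require lo < value < hi,
then recurse left with hi=value and right with lo=value.
Preorder trace (stopping at first violation):
  at node 46 with bounds (-inf, +inf): OK
  at node 23 with bounds (46, +inf): VIOLATION
Node 23 violates its bound: not (46 < 23 < +inf).
Result: Not a valid BST


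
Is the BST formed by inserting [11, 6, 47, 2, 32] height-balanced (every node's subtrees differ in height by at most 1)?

Tree (level-order array): [11, 6, 47, 2, None, 32]
Definition: a tree is height-balanced if, at every node, |h(left) - h(right)| <= 1 (empty subtree has height -1).
Bottom-up per-node check:
  node 2: h_left=-1, h_right=-1, diff=0 [OK], height=0
  node 6: h_left=0, h_right=-1, diff=1 [OK], height=1
  node 32: h_left=-1, h_right=-1, diff=0 [OK], height=0
  node 47: h_left=0, h_right=-1, diff=1 [OK], height=1
  node 11: h_left=1, h_right=1, diff=0 [OK], height=2
All nodes satisfy the balance condition.
Result: Balanced


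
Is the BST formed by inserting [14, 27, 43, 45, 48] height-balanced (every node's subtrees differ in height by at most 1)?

Tree (level-order array): [14, None, 27, None, 43, None, 45, None, 48]
Definition: a tree is height-balanced if, at every node, |h(left) - h(right)| <= 1 (empty subtree has height -1).
Bottom-up per-node check:
  node 48: h_left=-1, h_right=-1, diff=0 [OK], height=0
  node 45: h_left=-1, h_right=0, diff=1 [OK], height=1
  node 43: h_left=-1, h_right=1, diff=2 [FAIL (|-1-1|=2 > 1)], height=2
  node 27: h_left=-1, h_right=2, diff=3 [FAIL (|-1-2|=3 > 1)], height=3
  node 14: h_left=-1, h_right=3, diff=4 [FAIL (|-1-3|=4 > 1)], height=4
Node 43 violates the condition: |-1 - 1| = 2 > 1.
Result: Not balanced


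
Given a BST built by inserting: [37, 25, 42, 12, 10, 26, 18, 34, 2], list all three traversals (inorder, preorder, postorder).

Tree insertion order: [37, 25, 42, 12, 10, 26, 18, 34, 2]
Tree (level-order array): [37, 25, 42, 12, 26, None, None, 10, 18, None, 34, 2]
Inorder (L, root, R): [2, 10, 12, 18, 25, 26, 34, 37, 42]
Preorder (root, L, R): [37, 25, 12, 10, 2, 18, 26, 34, 42]
Postorder (L, R, root): [2, 10, 18, 12, 34, 26, 25, 42, 37]


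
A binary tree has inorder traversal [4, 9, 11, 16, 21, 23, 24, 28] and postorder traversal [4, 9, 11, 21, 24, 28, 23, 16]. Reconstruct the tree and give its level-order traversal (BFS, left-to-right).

Inorder:   [4, 9, 11, 16, 21, 23, 24, 28]
Postorder: [4, 9, 11, 21, 24, 28, 23, 16]
Algorithm: postorder visits root last, so walk postorder right-to-left;
each value is the root of the current inorder slice — split it at that
value, recurse on the right subtree first, then the left.
Recursive splits:
  root=16; inorder splits into left=[4, 9, 11], right=[21, 23, 24, 28]
  root=23; inorder splits into left=[21], right=[24, 28]
  root=28; inorder splits into left=[24], right=[]
  root=24; inorder splits into left=[], right=[]
  root=21; inorder splits into left=[], right=[]
  root=11; inorder splits into left=[4, 9], right=[]
  root=9; inorder splits into left=[4], right=[]
  root=4; inorder splits into left=[], right=[]
Reconstructed level-order: [16, 11, 23, 9, 21, 28, 4, 24]


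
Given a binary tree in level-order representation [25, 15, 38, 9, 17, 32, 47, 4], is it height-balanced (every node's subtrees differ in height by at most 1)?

Tree (level-order array): [25, 15, 38, 9, 17, 32, 47, 4]
Definition: a tree is height-balanced if, at every node, |h(left) - h(right)| <= 1 (empty subtree has height -1).
Bottom-up per-node check:
  node 4: h_left=-1, h_right=-1, diff=0 [OK], height=0
  node 9: h_left=0, h_right=-1, diff=1 [OK], height=1
  node 17: h_left=-1, h_right=-1, diff=0 [OK], height=0
  node 15: h_left=1, h_right=0, diff=1 [OK], height=2
  node 32: h_left=-1, h_right=-1, diff=0 [OK], height=0
  node 47: h_left=-1, h_right=-1, diff=0 [OK], height=0
  node 38: h_left=0, h_right=0, diff=0 [OK], height=1
  node 25: h_left=2, h_right=1, diff=1 [OK], height=3
All nodes satisfy the balance condition.
Result: Balanced


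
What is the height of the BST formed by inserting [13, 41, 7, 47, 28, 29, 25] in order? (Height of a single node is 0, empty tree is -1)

Insertion order: [13, 41, 7, 47, 28, 29, 25]
Tree (level-order array): [13, 7, 41, None, None, 28, 47, 25, 29]
Compute height bottom-up (empty subtree = -1):
  height(7) = 1 + max(-1, -1) = 0
  height(25) = 1 + max(-1, -1) = 0
  height(29) = 1 + max(-1, -1) = 0
  height(28) = 1 + max(0, 0) = 1
  height(47) = 1 + max(-1, -1) = 0
  height(41) = 1 + max(1, 0) = 2
  height(13) = 1 + max(0, 2) = 3
Height = 3


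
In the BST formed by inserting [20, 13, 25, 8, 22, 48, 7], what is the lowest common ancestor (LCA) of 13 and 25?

Tree insertion order: [20, 13, 25, 8, 22, 48, 7]
Tree (level-order array): [20, 13, 25, 8, None, 22, 48, 7]
In a BST, the LCA of p=13, q=25 is the first node v on the
root-to-leaf path with p <= v <= q (go left if both < v, right if both > v).
Walk from root:
  at 20: 13 <= 20 <= 25, this is the LCA
LCA = 20


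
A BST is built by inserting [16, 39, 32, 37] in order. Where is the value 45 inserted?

Starting tree (level order): [16, None, 39, 32, None, None, 37]
Insertion path: 16 -> 39
Result: insert 45 as right child of 39
Final tree (level order): [16, None, 39, 32, 45, None, 37]


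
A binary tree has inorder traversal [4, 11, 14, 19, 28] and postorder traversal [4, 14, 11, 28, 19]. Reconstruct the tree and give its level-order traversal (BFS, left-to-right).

Inorder:   [4, 11, 14, 19, 28]
Postorder: [4, 14, 11, 28, 19]
Algorithm: postorder visits root last, so walk postorder right-to-left;
each value is the root of the current inorder slice — split it at that
value, recurse on the right subtree first, then the left.
Recursive splits:
  root=19; inorder splits into left=[4, 11, 14], right=[28]
  root=28; inorder splits into left=[], right=[]
  root=11; inorder splits into left=[4], right=[14]
  root=14; inorder splits into left=[], right=[]
  root=4; inorder splits into left=[], right=[]
Reconstructed level-order: [19, 11, 28, 4, 14]


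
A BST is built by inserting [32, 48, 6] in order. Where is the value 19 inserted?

Starting tree (level order): [32, 6, 48]
Insertion path: 32 -> 6
Result: insert 19 as right child of 6
Final tree (level order): [32, 6, 48, None, 19]


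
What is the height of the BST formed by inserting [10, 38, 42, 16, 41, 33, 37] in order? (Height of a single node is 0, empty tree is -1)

Insertion order: [10, 38, 42, 16, 41, 33, 37]
Tree (level-order array): [10, None, 38, 16, 42, None, 33, 41, None, None, 37]
Compute height bottom-up (empty subtree = -1):
  height(37) = 1 + max(-1, -1) = 0
  height(33) = 1 + max(-1, 0) = 1
  height(16) = 1 + max(-1, 1) = 2
  height(41) = 1 + max(-1, -1) = 0
  height(42) = 1 + max(0, -1) = 1
  height(38) = 1 + max(2, 1) = 3
  height(10) = 1 + max(-1, 3) = 4
Height = 4


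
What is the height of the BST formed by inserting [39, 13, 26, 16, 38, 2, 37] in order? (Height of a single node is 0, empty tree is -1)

Insertion order: [39, 13, 26, 16, 38, 2, 37]
Tree (level-order array): [39, 13, None, 2, 26, None, None, 16, 38, None, None, 37]
Compute height bottom-up (empty subtree = -1):
  height(2) = 1 + max(-1, -1) = 0
  height(16) = 1 + max(-1, -1) = 0
  height(37) = 1 + max(-1, -1) = 0
  height(38) = 1 + max(0, -1) = 1
  height(26) = 1 + max(0, 1) = 2
  height(13) = 1 + max(0, 2) = 3
  height(39) = 1 + max(3, -1) = 4
Height = 4


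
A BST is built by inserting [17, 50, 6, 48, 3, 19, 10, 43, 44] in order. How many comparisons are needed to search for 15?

Search path for 15: 17 -> 6 -> 10
Found: False
Comparisons: 3


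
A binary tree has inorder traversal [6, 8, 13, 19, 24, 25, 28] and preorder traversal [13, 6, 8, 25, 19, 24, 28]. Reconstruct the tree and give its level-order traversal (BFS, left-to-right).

Inorder:  [6, 8, 13, 19, 24, 25, 28]
Preorder: [13, 6, 8, 25, 19, 24, 28]
Algorithm: preorder visits root first, so consume preorder in order;
for each root, split the current inorder slice at that value into
left-subtree inorder and right-subtree inorder, then recurse.
Recursive splits:
  root=13; inorder splits into left=[6, 8], right=[19, 24, 25, 28]
  root=6; inorder splits into left=[], right=[8]
  root=8; inorder splits into left=[], right=[]
  root=25; inorder splits into left=[19, 24], right=[28]
  root=19; inorder splits into left=[], right=[24]
  root=24; inorder splits into left=[], right=[]
  root=28; inorder splits into left=[], right=[]
Reconstructed level-order: [13, 6, 25, 8, 19, 28, 24]


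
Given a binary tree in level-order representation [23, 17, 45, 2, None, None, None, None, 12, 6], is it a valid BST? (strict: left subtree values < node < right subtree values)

Level-order array: [23, 17, 45, 2, None, None, None, None, 12, 6]
Validate using subtree bounds (lo, hi): at each node, require lo < value < hi,
then recurse left with hi=value and right with lo=value.
Preorder trace (stopping at first violation):
  at node 23 with bounds (-inf, +inf): OK
  at node 17 with bounds (-inf, 23): OK
  at node 2 with bounds (-inf, 17): OK
  at node 12 with bounds (2, 17): OK
  at node 6 with bounds (2, 12): OK
  at node 45 with bounds (23, +inf): OK
No violation found at any node.
Result: Valid BST
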